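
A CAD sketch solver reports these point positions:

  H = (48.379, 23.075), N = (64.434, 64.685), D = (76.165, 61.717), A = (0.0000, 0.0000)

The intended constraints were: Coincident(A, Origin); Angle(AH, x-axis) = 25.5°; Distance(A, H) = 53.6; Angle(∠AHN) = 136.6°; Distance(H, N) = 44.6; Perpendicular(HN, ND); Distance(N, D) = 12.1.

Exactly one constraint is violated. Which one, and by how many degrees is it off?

Perpendicular(HN, ND) — off by 6.90°.

A = (0.00, 0.00) ✓; AH at 25.50° ✓; |AH| = 53.60 ✓; ∠AHN = 136.6° ✓; |HN| = 44.60 ✓; ∠(HN, ND) = 83.10° ✗; |ND| = 12.10 ✓.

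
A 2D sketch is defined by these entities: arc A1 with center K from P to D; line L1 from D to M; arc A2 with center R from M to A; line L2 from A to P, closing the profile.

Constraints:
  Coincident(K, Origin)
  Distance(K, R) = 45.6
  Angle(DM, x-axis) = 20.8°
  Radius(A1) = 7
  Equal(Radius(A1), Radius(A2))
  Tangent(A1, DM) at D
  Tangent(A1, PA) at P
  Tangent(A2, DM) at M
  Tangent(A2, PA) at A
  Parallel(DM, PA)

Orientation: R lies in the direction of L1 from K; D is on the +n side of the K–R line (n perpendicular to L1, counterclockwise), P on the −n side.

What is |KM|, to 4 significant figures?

46.13

The slot axis is L1's direction at 20.8°, so u = (cos 20.8°, sin 20.8°) = (0.9348, 0.3551) and n = (−sin 20.8°, cos 20.8°) = (-0.3551, 0.9348). K is at the origin and R lies 45.6 along u from K, so R = 45.6·u = (42.63, 16.19). Tangency of A1 to both parallel lines with radius 7.0 puts D and P at K ± 7.0·n: D = (-2.486, 6.544), P = (2.486, -6.544). Equal radii place M and A the same way about R: M = R + 7.0·n = (40.14, 22.74), A = R − 7.0·n = (45.11, 9.649). Then |KM| = |M − K| = 46.13.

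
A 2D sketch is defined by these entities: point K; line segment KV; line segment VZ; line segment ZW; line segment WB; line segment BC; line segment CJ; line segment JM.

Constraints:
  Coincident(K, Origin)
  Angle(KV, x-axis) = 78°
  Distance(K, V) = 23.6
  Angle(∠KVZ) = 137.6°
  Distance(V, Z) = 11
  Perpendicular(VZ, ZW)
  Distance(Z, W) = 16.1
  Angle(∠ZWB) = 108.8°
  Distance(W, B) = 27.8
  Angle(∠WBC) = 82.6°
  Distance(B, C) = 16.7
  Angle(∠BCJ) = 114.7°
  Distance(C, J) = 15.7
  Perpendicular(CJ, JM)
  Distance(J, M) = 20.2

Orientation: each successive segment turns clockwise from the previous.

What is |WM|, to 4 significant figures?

5.042

K is at the origin; KV runs at 78.0° with length 23.6, so V = (4.907, 23.08). ∠KVZ = 137.6° gives VZ at 35.60° from the x-axis; with |VZ| = 11.0, Z = (13.85, 29.49). VZ is perpendicular to ZW, so ZW runs at -54.40°; with |ZW| = 16.1, W = (23.22, 16.40). ∠ZWB = 108.8° gives WB at -125.6° from the x-axis; with |WB| = 27.8, B = (7.040, -6.207). ∠WBC = 82.6° gives BC at 137.0° from the x-axis; with |BC| = 16.7, C = (-5.174, 5.182). ∠BCJ = 114.7° gives CJ at 71.70° from the x-axis; with |CJ| = 15.7, J = (-0.2439, 20.09). CJ is perpendicular to JM, so JM runs at -18.30°; with |JM| = 20.2, M = (18.93, 13.75). Then |WM| = |M − W| = 5.042.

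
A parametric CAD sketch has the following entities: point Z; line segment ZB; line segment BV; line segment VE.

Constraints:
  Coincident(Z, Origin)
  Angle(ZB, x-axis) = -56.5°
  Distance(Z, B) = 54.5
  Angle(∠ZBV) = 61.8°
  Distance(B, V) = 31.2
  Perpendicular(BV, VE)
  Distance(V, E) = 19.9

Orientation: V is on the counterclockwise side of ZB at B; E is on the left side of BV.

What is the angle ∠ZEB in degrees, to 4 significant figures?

111.6°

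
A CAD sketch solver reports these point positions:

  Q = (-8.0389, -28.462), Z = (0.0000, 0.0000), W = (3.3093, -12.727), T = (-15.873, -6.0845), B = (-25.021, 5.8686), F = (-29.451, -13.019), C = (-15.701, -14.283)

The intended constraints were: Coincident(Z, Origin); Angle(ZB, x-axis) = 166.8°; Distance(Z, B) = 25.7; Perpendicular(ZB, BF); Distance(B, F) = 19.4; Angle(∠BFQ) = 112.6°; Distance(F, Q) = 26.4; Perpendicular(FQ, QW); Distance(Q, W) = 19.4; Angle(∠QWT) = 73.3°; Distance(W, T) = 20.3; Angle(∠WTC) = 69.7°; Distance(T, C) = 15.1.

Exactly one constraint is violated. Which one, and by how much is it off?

Distance(T, C) = 15.1 — off by 6.90.

Z = (0.00, 0.00) ✓; ZB at 166.8° ✓; |ZB| = 25.70 ✓; ∠(ZB, BF) = 90.00° ✓; |BF| = 19.40 ✓; ∠BFQ = 112.6° ✓; |FQ| = 26.40 ✓; ∠(FQ, QW) = 90.00° ✓; |QW| = 19.40 ✓; ∠QWT = 73.30° ✓; |WT| = 20.30 ✓; ∠WTC = 69.70° ✓; |TC| = 8.200 ✗.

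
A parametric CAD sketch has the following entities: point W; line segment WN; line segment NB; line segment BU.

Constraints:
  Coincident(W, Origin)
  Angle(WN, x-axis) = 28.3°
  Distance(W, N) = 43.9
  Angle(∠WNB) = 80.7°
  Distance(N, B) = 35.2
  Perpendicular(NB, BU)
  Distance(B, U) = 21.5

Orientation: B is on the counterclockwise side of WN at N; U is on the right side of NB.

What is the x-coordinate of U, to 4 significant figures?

34.21

W is at the origin; WN runs at 28.3° with length 43.9, so N = 43.9·(cos 28.3°, sin 28.3°) = (38.65, 20.81). ∠WNB = 80.7°, so NB runs at 28.3° + (180° − 80.7°) = 127.6° from the x-axis; with |NB| = 35.2, B = N + 35.2·(cos 127.6°, sin 127.6°) = (17.18, 48.70). The perpendicularity gives BU at right angles to NB; with |BU| = 21.5 on the right of NB, U = B + 21.5·(0.7923, 0.6101) = (34.21, 61.82). So U.x = 34.21.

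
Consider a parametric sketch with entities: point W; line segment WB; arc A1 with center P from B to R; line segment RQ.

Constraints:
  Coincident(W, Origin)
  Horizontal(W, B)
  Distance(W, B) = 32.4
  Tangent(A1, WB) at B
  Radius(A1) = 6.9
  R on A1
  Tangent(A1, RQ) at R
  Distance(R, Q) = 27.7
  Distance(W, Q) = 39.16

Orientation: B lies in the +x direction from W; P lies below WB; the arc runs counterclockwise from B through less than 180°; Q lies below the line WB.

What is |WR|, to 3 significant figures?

26.2

Checks: |PB| = 6.900 ✓; |PR| = 6.900 ✓; ∠(PR, RQ) = 90.00° ✓; |RQ| = 27.70 ✓; |WQ| = 39.16 ✓.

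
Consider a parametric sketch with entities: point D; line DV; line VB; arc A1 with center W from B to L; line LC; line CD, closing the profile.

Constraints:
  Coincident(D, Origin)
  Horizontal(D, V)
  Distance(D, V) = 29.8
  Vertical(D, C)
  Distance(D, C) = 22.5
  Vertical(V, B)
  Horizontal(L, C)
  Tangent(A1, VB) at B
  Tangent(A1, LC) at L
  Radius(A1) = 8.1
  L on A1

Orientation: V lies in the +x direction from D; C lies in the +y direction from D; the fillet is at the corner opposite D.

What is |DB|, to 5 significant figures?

33.097

D is at the origin; D and V share the same y with |DV| = 29.8 and V on the +x side, so V = (29.800, 0.0000). D and C share the same x with |DC| = 22.5 and C on the +y side, so C = (0.0000, 22.500). The virtual corner opposite D is at (29.800, 22.500). Tangency of A1 to VB means the radius WB is perpendicular to VB and the tangent condition forces WL to be normal to LC, with radius 8.1, so the center W sits 8.1 in from both sides at W = (21.700, 14.400). That places the tangent points at B = (29.800, 14.400) on VB and L = (21.700, 22.500) on LC. Then |DB| = |B − D| = 33.097.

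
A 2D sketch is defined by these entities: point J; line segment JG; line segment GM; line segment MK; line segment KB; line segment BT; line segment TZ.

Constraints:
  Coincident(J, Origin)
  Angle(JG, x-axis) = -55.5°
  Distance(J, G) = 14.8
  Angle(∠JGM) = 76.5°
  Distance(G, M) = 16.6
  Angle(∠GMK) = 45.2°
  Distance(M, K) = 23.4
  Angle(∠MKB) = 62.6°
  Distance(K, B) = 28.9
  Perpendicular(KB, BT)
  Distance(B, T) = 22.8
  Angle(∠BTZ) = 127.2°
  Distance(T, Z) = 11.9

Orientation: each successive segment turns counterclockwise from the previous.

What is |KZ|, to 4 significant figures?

35.73

J is at the origin; JG runs at -55.5° with length 14.8, so G = (8.383, -12.20). ∠JGM = 76.5° gives GM at 48.00° from the x-axis; with |GM| = 16.6, M = (19.49, 0.1391). ∠GMK = 45.2° gives MK at -177.2° from the x-axis; with |MK| = 23.4, K = (-3.882, -1.004). ∠MKB = 62.6° gives KB at -59.80° from the x-axis; with |KB| = 28.9, B = (10.66, -25.98). The perpendicularity gives BT at right angles to KB, so BT runs at 30.20°; with |BT| = 22.8, T = (30.36, -14.51). ∠BTZ = 127.2° gives TZ at 83.00° from the x-axis; with |TZ| = 11.9, Z = (31.81, -2.701). Then |KZ| = |Z − K| = 35.73.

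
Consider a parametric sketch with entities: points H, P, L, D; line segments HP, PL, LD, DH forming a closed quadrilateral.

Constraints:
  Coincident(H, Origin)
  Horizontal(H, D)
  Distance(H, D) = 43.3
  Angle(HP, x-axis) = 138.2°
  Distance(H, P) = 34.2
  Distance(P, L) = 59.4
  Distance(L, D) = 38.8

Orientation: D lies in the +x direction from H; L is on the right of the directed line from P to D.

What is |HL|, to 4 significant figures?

26.14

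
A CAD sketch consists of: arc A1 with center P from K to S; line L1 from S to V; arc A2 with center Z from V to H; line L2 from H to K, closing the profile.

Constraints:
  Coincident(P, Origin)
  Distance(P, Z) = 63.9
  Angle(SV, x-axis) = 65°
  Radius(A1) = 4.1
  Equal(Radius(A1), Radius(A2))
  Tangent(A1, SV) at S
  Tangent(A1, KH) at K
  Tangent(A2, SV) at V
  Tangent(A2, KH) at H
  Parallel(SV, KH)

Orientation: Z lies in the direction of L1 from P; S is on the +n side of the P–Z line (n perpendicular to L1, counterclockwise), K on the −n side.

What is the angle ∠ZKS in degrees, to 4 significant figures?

86.33°

P is at the origin and Z lies 63.9 along u from P, so Z = 63.9·u = (27.01, 57.91). Tangency of A1 to both parallel lines with radius 4.1 puts S and K at P ± 4.1·n: S = (-3.716, 1.733), K = (3.716, -1.733). Then cos ∠ZKS = KZ·KS / (|KZ||KS|), giving 86.33°.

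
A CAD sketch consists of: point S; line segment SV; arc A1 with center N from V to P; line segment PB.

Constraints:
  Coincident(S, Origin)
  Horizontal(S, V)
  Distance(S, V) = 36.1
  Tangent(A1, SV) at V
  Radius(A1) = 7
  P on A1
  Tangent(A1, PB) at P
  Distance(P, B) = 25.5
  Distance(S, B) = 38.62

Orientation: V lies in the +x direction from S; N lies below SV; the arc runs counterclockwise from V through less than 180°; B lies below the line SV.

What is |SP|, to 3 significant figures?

29.8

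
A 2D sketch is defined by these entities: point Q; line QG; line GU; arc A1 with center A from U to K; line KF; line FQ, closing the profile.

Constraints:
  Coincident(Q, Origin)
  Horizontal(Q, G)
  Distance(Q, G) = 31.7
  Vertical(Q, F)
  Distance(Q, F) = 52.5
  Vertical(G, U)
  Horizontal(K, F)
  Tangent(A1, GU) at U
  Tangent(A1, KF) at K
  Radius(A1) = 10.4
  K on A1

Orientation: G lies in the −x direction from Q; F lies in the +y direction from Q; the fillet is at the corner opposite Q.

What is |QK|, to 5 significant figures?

56.656

Q is at the origin; QG is horizontal with |QG| = 31.7 and G on the −x side, so G = (-31.700, 0.0000). QF is vertical with |QF| = 52.5 and F on the +y side, so F = (0.0000, 52.500). The virtual corner opposite Q is at (-31.700, 52.500). Since A1 is tangent to GU there, AU ⟂ GU and tangency of A1 to KF means the radius AK is perpendicular to KF, with radius 10.4, so the center A sits 10.4 in from both sides at A = (-21.300, 42.100). That places the tangent points at U = (-31.700, 42.100) on GU and K = (-21.300, 52.500) on KF. Then |QK| = |K − Q| = 56.656.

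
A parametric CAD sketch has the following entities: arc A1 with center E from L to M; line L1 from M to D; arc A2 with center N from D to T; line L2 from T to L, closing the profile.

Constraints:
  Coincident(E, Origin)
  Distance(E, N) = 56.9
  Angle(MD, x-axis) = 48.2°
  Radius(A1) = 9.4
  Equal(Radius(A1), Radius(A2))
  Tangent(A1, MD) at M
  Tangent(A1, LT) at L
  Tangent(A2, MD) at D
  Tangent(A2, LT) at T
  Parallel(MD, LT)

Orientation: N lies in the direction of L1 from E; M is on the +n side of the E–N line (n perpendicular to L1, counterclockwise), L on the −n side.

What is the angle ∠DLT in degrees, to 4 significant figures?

18.28°

Tangency of A1 to both parallel lines with radius 9.4 puts M and L at E ± 9.4·n: M = (-7.007, 6.265), L = (7.007, -6.265). Equal radii place D and T the same way about N: D = N + 9.4·n = (30.92, 48.68), T = N − 9.4·n = (44.93, 36.15). Then cos ∠DLT = LD·LT / (|LD||LT|), giving 18.28°.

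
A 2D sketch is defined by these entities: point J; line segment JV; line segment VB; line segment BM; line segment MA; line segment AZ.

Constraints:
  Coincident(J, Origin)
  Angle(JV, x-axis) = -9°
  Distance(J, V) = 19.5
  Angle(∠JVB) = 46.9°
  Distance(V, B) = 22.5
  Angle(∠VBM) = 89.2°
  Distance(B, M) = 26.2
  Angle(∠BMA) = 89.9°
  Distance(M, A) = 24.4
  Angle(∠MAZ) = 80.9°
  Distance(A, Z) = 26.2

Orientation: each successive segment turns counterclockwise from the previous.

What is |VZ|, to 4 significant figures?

2.287

J is at the origin; JV runs at -9.0° with length 19.5, so V = (19.26, -3.050). ∠JVB = 46.9° gives VB at 124.1° from the x-axis; with |VB| = 22.5, B = (6.646, 15.58). ∠VBM = 89.2° gives BM at -145.1° from the x-axis; with |BM| = 26.2, M = (-14.84, 0.5907). ∠BMA = 89.9° gives MA at -55.00° from the x-axis; with |MA| = 24.4, A = (-0.8472, -19.40). ∠MAZ = 80.9° gives AZ at 44.10° from the x-axis; with |AZ| = 26.2, Z = (17.97, -1.164). Then |VZ| = |Z − V| = 2.287.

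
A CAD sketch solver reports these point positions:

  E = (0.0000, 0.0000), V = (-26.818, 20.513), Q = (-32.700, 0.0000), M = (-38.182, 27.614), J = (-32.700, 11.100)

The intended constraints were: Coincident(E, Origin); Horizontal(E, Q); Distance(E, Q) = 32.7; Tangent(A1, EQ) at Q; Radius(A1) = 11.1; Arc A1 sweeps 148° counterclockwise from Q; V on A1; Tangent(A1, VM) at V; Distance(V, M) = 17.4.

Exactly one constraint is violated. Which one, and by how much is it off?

Distance(V, M) = 17.4 — off by 4.00.

E = (0.00, 0.00) ✓; E.y = 0.00, Q.y = 0.00 ✓; |EQ| = 32.70 ✓; ∠(JQ, QE) = 90.00° ✓; |JQ| = 11.10 ✓; bearing(J→V) − bearing(J→Q) = 148.0° ✓; |JV| = 11.10 ✓; ∠(JV, VM) = 90.00° ✓; |VM| = 13.40 ✗.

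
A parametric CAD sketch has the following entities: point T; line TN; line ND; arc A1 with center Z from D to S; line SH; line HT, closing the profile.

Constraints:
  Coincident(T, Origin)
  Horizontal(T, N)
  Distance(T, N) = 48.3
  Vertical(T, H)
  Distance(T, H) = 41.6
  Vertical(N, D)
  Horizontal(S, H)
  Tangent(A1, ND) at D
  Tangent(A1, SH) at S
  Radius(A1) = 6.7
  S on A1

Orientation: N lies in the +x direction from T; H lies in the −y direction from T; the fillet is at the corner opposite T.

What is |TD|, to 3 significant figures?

59.6

T is at the origin; T and N share the same y with |TN| = 48.3 and N on the +x side, so N = (48.3, 0.00). TH is vertical with |TH| = 41.6 and H on the −y side, so H = (0.00, -41.6). The virtual corner opposite T is at (48.3, -41.6). A1 meets ND tangentially, so ZD is at right angles to ND and A1 meets SH tangentially, so ZS is at right angles to SH, with radius 6.7, so the center Z sits 6.7 in from both sides at Z = (41.6, -34.9). That places the tangent points at D = (48.3, -34.9) on ND and S = (41.6, -41.6) on SH. Then |TD| = |D − T| = 59.6.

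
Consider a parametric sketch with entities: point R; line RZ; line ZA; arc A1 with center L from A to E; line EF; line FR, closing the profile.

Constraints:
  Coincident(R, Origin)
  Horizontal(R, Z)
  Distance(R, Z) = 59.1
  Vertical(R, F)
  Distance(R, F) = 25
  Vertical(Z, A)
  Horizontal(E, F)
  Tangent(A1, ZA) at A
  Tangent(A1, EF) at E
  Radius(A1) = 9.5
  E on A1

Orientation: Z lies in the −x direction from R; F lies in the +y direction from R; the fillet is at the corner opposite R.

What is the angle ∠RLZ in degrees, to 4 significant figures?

104.2°

R is at the origin; R and Z share the same y with |RZ| = 59.1 and Z on the −x side, so Z = (-59.10, 0.000). RF is vertical with |RF| = 25.0 and F on the +y side, so F = (0.000, 25.00). The virtual corner opposite R is at (-59.10, 25.00). The tangent condition forces LA to be normal to ZA and A1 meets EF tangentially, so LE is at right angles to EF, with radius 9.5, so the center L sits 9.5 in from both sides at L = (-49.60, 15.50). Then cos ∠RLZ = LR·LZ / (|LR||LZ|), giving 104.2°.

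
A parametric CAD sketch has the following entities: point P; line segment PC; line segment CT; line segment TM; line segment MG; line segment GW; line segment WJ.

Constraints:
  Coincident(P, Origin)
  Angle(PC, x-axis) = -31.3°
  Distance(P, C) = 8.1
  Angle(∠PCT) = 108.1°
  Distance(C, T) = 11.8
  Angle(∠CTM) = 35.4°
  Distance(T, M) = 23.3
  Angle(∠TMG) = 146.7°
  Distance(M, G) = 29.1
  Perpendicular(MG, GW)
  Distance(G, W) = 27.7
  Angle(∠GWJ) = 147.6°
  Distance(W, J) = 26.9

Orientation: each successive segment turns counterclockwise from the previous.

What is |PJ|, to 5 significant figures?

48.879

P is at the origin; PC runs at -31.3° with length 8.1, so C = (6.9211, -4.2081). ∠PCT = 108.1° gives CT at 40.600° from the x-axis; with |CT| = 11.8, T = (15.881, 3.4710). ∠CTM = 35.4° gives TM at -174.80° from the x-axis; with |TM| = 23.3, M = (-7.3236, 1.3593). ∠TMG = 146.7° gives MG at -141.50° from the x-axis; with |MG| = 29.1, G = (-30.097, -16.756). MG ⟂ GW, so GW runs at -51.500°; with |GW| = 27.7, W = (-12.854, -38.434). ∠GWJ = 147.6° gives WJ at -19.100° from the x-axis; with |WJ| = 26.9, J = (12.565, -47.236). Then |PJ| = |J − P| = 48.879.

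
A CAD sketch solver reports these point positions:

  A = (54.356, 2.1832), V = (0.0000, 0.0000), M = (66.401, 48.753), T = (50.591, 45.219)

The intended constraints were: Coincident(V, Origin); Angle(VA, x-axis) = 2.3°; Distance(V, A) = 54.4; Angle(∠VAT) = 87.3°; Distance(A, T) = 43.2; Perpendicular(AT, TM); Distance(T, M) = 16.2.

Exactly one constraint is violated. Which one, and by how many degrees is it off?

Perpendicular(AT, TM) — off by 7.60°.

V = (0.00, 0.00) ✓; VA at 2.300° ✓; |VA| = 54.40 ✓; ∠VAT = 87.30° ✓; |AT| = 43.20 ✓; ∠(AT, TM) = 82.40° ✗; |TM| = 16.20 ✓.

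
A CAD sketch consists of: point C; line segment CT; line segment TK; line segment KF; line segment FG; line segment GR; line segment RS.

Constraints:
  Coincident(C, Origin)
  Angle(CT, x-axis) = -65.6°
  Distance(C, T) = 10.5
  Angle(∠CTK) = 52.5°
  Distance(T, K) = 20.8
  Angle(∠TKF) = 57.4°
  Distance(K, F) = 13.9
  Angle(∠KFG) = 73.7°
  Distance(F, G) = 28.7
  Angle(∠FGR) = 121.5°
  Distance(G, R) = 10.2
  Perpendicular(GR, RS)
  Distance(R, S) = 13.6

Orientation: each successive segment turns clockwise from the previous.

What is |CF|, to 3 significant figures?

7.70

∠CTK = 52.5° gives TK at 167° from the x-axis; with |TK| = 20.8, K = (-15.9, -4.85). ∠TKF = 57.4° gives KF at 44.3° from the x-axis; with |KF| = 13.9, F = (-5.97, 4.86). Then |CF| = |F − C| = 7.70.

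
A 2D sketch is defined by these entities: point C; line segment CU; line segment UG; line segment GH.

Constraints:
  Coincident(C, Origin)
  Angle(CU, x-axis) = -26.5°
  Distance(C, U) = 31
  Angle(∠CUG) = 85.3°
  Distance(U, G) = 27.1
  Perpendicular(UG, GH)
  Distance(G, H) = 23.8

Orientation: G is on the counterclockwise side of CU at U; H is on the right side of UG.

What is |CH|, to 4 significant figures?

59.96

∠CUG = 85.3°, so UG runs at -26.5° + (180° − 85.3°) = 68.20° from the x-axis; with |UG| = 27.1, G = U + 27.1·(cos 68.20°, sin 68.20°) = (37.81, 11.33). The perpendicularity gives GH at right angles to UG; with |GH| = 23.8 on the right of UG, H = G + 23.8·(0.9285, -0.3714) = (59.90, 2.491). Then |CH| = |H − C| = 59.96.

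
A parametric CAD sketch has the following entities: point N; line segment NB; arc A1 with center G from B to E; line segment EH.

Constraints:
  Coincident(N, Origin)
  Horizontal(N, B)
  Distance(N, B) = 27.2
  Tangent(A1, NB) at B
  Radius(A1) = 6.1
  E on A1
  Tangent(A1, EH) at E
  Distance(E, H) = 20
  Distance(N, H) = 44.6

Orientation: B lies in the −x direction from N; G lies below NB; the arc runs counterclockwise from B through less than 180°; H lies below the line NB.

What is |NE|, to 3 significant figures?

33.5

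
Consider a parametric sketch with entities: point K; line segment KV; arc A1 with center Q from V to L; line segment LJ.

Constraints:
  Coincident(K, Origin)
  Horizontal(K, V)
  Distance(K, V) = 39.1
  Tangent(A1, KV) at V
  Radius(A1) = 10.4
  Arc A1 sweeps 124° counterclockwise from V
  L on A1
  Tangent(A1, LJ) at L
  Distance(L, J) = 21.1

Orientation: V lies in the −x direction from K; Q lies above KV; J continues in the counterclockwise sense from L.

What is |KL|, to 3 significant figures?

34.5

Tangency of A1 to KV means the radius QV is perpendicular to KV, so Q = V + (0, 10.4) = (-39.1, 10.4). On A1, V sits at bearing -90° from Q; a 124° counterclockwise sweep puts L at bearing 34°, so L = Q + 10.4·(cos 34°, sin 34°) = (-30.5, 16.2). Then |KL| = |L − K| = 34.5.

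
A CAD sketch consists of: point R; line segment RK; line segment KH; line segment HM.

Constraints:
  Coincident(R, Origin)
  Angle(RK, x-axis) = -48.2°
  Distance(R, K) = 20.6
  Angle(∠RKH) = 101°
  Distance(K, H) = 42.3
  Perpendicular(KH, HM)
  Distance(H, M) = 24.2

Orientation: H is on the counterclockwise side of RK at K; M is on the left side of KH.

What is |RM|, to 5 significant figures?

46.402

R is at the origin; RK runs at -48.2° with length 20.6, so K = 20.6·(cos -48.2°, sin -48.2°) = (13.731, -15.357). ∠RKH = 101.0°, so KH runs at -48.2° + (180° − 101.0°) = 30.800° from the x-axis; with |KH| = 42.3, H = K + 42.3·(cos 30.800°, sin 30.800°) = (50.065, 6.3026). The perpendicularity gives HM at right angles to KH; with |HM| = 24.2 on the left of KH, M = H + 24.2·(-0.51204, 0.85896) = (37.673, 27.089). Then |RM| = |M − R| = 46.402.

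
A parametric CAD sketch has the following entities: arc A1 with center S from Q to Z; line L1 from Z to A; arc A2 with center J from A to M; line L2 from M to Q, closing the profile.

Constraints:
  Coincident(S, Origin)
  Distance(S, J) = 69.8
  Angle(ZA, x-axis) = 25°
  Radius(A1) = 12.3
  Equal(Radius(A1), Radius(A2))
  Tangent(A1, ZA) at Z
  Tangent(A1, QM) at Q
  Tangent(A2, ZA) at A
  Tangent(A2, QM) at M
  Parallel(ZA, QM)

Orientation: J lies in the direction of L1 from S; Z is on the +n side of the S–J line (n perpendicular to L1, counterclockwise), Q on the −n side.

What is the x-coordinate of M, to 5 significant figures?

68.458

The slot axis is L1's direction at 25.0°, so u = (cos 25.0°, sin 25.0°) = (0.90631, 0.42262) and n = (−sin 25.0°, cos 25.0°) = (-0.42262, 0.90631). S is at the origin and J lies 69.8 along u from S, so J = 69.8·u = (63.260, 29.499). Tangency of A1 to both parallel lines with radius 12.3 puts Z and Q at S ± 12.3·n: Z = (-5.1982, 11.148), Q = (5.1982, -11.148). Equal radii place A and M the same way about J: A = J + 12.3·n = (58.062, 40.646), M = J − 12.3·n = (68.458, 18.351). So M.x = 68.458.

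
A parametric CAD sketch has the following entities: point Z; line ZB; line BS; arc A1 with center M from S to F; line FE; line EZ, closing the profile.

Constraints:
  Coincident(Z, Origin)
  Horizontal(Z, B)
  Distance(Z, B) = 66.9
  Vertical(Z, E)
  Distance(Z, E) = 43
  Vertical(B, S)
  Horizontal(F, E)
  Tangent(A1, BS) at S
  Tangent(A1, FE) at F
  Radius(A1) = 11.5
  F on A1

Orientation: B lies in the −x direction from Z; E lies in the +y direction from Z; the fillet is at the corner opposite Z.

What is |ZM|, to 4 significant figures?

63.73

Z is at the origin; Z and B share the same y with |ZB| = 66.9 and B on the −x side, so B = (-66.90, 0.000). Z and E share the same x with |ZE| = 43.0 and E on the +y side, so E = (0.000, 43.00). The virtual corner opposite Z is at (-66.90, 43.00). Tangency of A1 to BS means the radius MS is perpendicular to BS and A1 meets FE tangentially, so MF is at right angles to FE, with radius 11.5, so the center M sits 11.5 in from both sides at M = (-55.40, 31.50). Then |ZM| = |M − Z| = 63.73.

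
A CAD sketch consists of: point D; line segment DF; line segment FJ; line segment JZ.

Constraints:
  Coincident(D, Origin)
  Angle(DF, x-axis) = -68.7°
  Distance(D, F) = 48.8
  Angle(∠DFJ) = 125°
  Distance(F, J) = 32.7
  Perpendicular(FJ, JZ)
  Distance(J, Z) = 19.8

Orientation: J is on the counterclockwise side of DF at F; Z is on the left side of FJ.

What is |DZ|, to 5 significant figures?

63.956

∠DFJ = 125.0°, so FJ runs at -68.7° + (180° − 125.0°) = -13.700° from the x-axis; with |FJ| = 32.7, J = F + 32.7·(cos -13.700°, sin -13.700°) = (49.496, -53.211). The perpendicularity gives JZ at right angles to FJ; with |JZ| = 19.8 on the left of FJ, Z = J + 19.8·(0.23684, 0.97155) = (54.186, -33.974). Then |DZ| = |Z − D| = 63.956.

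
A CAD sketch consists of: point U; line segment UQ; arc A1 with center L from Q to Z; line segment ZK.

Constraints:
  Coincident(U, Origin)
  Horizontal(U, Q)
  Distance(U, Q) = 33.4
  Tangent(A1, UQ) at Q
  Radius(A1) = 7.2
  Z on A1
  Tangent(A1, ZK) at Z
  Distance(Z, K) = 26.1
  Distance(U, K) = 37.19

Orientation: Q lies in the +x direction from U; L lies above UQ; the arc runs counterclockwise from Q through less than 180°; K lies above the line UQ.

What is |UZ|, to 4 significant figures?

40.47

U is at the origin; UQ is horizontal with |UQ| = 33.4 and Q on the +x side, so Q = (33.40, 0.000). A1 meets UQ tangentially, so LQ is at right angles to UQ, so L = Q + (0, 7.2) = (33.40, 7.200). Since LZ ⟂ ZK (tangency), |LK| = √(7.2² + 26.1²) = 27.07 regardless of where Z sits on A1. So K lies on both circle(U, 37.19) and circle(L, 27.07); the above-UQ intersection is K = (20.52, 31.02). Z is the foot of the tangent from K: Z = (38.59, 12.19).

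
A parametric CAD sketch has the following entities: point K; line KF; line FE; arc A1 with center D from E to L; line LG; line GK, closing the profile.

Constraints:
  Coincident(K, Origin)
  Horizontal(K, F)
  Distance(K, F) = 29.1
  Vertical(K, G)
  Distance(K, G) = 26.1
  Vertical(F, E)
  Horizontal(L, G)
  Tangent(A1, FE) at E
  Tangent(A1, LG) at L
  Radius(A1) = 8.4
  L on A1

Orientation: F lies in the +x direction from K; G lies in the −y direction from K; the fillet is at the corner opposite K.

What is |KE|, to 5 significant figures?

34.060

K is at the origin; K and F share the same y with |KF| = 29.1 and F on the +x side, so F = (29.100, 0.0000). KG is vertical with |KG| = 26.1 and G on the −y side, so G = (0.0000, -26.100). The virtual corner opposite K is at (29.100, -26.100). A1 meets FE tangentially, so DE is at right angles to FE and tangency of A1 to LG means the radius DL is perpendicular to LG, with radius 8.4, so the center D sits 8.4 in from both sides at D = (20.700, -17.700). That places the tangent points at E = (29.100, -17.700) on FE and L = (20.700, -26.100) on LG. Then |KE| = |E − K| = 34.060.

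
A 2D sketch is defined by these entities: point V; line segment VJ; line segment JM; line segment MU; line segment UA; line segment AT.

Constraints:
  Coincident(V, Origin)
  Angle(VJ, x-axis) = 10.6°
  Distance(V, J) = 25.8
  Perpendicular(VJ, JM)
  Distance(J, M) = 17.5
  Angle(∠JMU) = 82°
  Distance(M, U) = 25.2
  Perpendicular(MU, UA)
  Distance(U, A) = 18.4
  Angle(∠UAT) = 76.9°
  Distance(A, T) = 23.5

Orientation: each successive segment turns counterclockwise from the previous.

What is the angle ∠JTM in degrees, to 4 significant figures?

171.6°

The perpendicularity gives UA at right angles to MU, so UA runs at -71.40°; with |UA| = 18.4, A = (4.126, -3.529). ∠UAT = 76.9° gives AT at 31.70° from the x-axis; with |AT| = 23.5, T = (24.12, 8.819). Then cos ∠JTM = TJ·TM / (|TJ||TM|), giving 171.6°.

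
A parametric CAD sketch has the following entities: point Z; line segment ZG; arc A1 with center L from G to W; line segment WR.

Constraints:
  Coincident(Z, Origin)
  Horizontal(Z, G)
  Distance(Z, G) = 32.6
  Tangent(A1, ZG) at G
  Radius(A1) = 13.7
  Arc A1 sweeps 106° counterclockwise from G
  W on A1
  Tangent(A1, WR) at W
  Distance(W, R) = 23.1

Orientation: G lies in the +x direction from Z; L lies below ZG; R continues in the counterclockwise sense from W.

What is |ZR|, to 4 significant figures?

47.33

On A1, G sits at bearing 90° from L; a 106° counterclockwise sweep puts W at bearing 196°, so W = L + 13.7·(cos 196°, sin 196°) = (19.43, -17.48). Tangency of A1 to WR means the radius LW is perpendicular to WR, so WR runs along (−sin 196°, cos 196°); with |WR| = 23.1, R = (25.80, -39.68). Then |ZR| = |R − Z| = 47.33.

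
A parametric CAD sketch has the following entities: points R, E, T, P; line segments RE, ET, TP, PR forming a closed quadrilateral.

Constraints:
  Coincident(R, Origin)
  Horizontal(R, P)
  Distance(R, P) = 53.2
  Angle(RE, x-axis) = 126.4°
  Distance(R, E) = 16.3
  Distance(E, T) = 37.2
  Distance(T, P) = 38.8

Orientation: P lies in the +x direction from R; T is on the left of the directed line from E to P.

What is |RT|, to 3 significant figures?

36.5

Checks: |ET| = 37.20 ✓; |TP| = 38.80 ✓.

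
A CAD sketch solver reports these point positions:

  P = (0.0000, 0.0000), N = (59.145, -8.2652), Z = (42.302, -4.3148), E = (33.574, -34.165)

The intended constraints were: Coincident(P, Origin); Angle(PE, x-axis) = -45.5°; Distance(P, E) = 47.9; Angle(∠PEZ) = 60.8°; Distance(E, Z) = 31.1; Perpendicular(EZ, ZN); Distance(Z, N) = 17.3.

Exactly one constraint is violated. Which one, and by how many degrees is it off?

Perpendicular(EZ, ZN) — off by 3.10°.

P = (0.00, 0.00) ✓; PE at -45.50° ✓; |PE| = 47.90 ✓; ∠PEZ = 60.80° ✓; |EZ| = 31.10 ✓; ∠(EZ, ZN) = 86.90° ✗; |ZN| = 17.30 ✓.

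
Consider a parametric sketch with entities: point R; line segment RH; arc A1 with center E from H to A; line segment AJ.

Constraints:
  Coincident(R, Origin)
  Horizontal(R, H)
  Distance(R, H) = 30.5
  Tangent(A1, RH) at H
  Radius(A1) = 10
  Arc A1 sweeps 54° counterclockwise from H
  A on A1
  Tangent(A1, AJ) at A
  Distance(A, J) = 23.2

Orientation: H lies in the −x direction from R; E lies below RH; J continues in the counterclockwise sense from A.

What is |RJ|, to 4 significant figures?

57.02

R is at the origin; RH is horizontal with |RH| = 30.5 and H on the −x side, so H = (-30.50, 0.000). A1 meets RH tangentially, so EH is at right angles to RH, so E = H + (0, -10) = (-30.50, -10.00). On A1, H sits at bearing 90° from E; a 54° counterclockwise sweep puts A at bearing 144°, so A = E + 10.0·(cos 144°, sin 144°) = (-38.59, -4.122). Since A1 is tangent to AJ there, EA ⟂ AJ, so AJ runs along (−sin 144°, cos 144°); with |AJ| = 23.2, J = (-52.23, -22.89). Then |RJ| = |J − R| = 57.02.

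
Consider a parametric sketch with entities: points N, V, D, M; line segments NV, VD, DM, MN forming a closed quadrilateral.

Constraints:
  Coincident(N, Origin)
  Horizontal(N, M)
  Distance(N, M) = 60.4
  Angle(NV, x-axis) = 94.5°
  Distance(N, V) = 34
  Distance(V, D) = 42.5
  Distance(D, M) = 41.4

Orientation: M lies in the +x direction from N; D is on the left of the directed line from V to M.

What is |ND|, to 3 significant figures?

53.6

N is at the origin; NM is horizontal with |NM| = 60.4 and M in +x, so M = (60.4, 0). NV runs at 94.5° with |NV| = 34.0, so V = (-2.67, 33.9). D is determined by |VD| = 42.5 and |DM| = 41.4 together: it lies at the intersection of circle(V, 42.5) and circle(M, 41.4). With |VM| = 71.6, the foot of the radical line on VM is 36.4 from V and the perpendicular offset is √(42.5² − 36.4²) = 21.9. Taking the left-of-VM solution: D = (39.8, 35.9).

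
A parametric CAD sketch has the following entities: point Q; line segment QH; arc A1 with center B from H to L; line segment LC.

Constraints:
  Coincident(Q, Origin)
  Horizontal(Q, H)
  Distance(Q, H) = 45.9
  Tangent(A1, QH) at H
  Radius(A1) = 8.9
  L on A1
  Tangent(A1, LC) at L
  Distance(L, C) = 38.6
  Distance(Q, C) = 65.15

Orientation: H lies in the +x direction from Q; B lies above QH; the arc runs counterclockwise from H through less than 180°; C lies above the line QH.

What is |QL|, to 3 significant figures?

55.6

Checks: Q = (0.00, 0.00) ✓; |BL| = 8.900 ✓; ∠(BL, LC) = 90.00° ✓; |LC| = 38.60 ✓; |QC| = 65.15 ✓.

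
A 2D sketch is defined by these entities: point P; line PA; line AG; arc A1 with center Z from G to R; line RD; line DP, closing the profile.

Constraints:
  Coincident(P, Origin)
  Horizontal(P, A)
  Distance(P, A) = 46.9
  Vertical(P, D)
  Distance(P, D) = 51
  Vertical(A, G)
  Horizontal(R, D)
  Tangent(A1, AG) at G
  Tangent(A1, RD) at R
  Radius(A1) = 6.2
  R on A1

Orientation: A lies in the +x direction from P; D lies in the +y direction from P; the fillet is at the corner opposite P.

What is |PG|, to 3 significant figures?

64.9

The virtual corner opposite P is at (46.9, 51.0). Tangency of A1 to AG means the radius ZG is perpendicular to AG and A1 meets RD tangentially, so ZR is at right angles to RD, with radius 6.2, so the center Z sits 6.2 in from both sides at Z = (40.7, 44.8). That places the tangent points at G = (46.9, 44.8) on AG and R = (40.7, 51.0) on RD. Then |PG| = |G − P| = 64.9.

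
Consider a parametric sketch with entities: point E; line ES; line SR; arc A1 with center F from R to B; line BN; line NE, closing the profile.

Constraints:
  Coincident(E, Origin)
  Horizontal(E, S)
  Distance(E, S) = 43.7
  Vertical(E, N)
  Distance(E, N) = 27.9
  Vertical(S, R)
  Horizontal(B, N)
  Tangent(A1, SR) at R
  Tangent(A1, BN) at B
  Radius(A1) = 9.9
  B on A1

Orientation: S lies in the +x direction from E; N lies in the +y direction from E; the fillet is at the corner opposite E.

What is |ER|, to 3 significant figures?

47.3

The virtual corner opposite E is at (43.7, 27.9). Since A1 is tangent to SR there, FR ⟂ SR and tangency of A1 to BN means the radius FB is perpendicular to BN, with radius 9.9, so the center F sits 9.9 in from both sides at F = (33.8, 18.0). That places the tangent points at R = (43.7, 18.0) on SR and B = (33.8, 27.9) on BN. Then |ER| = |R − E| = 47.3.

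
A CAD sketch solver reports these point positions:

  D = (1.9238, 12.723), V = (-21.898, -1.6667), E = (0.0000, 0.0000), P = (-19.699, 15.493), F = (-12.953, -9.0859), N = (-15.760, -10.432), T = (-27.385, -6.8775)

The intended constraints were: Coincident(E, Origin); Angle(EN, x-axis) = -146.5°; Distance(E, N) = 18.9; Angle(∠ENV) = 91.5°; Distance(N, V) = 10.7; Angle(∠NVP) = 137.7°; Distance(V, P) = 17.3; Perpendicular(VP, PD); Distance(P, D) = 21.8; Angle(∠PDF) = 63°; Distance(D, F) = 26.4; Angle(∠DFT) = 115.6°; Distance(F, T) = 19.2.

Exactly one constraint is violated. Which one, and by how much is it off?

Distance(F, T) = 19.2 — off by 4.60.

E = (0.00, 0.00) ✓; EN at -146.5° ✓; |EN| = 18.90 ✓; ∠ENV = 91.50° ✓; |NV| = 10.70 ✓; ∠NVP = 137.7° ✓; |VP| = 17.30 ✓; ∠(VP, PD) = 90.00° ✓; |PD| = 21.80 ✓; ∠PDF = 63.00° ✓; |DF| = 26.40 ✓; ∠DFT = 115.6° ✓; |FT| = 14.60 ✗.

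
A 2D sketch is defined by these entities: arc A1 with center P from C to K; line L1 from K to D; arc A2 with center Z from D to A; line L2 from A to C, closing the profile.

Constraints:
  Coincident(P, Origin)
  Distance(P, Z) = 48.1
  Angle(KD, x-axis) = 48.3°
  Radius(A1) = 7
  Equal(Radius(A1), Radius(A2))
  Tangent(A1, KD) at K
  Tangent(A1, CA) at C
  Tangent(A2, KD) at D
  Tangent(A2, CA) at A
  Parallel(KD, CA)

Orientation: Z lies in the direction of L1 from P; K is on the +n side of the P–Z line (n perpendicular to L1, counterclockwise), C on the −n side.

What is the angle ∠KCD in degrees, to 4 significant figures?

73.77°

The slot axis is L1's direction at 48.3°, so u = (cos 48.3°, sin 48.3°) = (0.6652, 0.7466) and n = (−sin 48.3°, cos 48.3°) = (-0.7466, 0.6652). P is at the origin and Z lies 48.1 along u from P, so Z = 48.1·u = (32.00, 35.91). Tangency of A1 to both parallel lines with radius 7.0 puts K and C at P ± 7.0·n: K = (-5.226, 4.657), C = (5.226, -4.657). Equal radii place D and A the same way about Z: D = Z + 7.0·n = (26.77, 40.57), A = Z − 7.0·n = (37.22, 31.26). Then cos ∠KCD = CK·CD / (|CK||CD|), giving 73.77°.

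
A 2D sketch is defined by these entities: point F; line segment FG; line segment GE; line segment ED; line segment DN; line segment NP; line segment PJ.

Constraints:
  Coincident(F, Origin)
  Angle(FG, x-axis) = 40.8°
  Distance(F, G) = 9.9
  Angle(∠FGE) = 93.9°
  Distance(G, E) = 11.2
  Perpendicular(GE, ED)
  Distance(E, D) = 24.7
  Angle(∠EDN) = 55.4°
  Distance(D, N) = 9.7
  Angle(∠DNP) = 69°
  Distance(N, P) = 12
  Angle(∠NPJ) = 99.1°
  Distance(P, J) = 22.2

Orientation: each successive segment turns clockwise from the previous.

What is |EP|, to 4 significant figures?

12.56

F is at the origin; FG runs at 40.8° with length 9.9, so G = (7.494, 6.469). ∠FGE = 93.9° gives GE at -45.30° from the x-axis; with |GE| = 11.2, E = (15.37, -1.492). GE is perpendicular to ED, so ED runs at -135.3°; with |ED| = 24.7, D = (-2.184, -18.87). ∠EDN = 55.4° gives DN at 100.1° from the x-axis; with |DN| = 9.7, N = (-3.886, -9.316). ∠DNP = 69.0° gives NP at -10.90° from the x-axis; with |NP| = 12.0, P = (7.898, -11.59). Then |EP| = |P − E| = 12.56.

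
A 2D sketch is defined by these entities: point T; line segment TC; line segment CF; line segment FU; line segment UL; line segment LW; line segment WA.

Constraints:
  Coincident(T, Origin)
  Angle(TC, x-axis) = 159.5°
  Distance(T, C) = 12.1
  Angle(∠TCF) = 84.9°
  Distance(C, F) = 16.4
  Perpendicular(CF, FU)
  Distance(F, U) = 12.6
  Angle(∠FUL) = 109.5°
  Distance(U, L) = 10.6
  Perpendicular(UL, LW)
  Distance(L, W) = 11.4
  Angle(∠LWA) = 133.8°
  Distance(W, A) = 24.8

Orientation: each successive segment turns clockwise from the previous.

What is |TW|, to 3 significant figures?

6.83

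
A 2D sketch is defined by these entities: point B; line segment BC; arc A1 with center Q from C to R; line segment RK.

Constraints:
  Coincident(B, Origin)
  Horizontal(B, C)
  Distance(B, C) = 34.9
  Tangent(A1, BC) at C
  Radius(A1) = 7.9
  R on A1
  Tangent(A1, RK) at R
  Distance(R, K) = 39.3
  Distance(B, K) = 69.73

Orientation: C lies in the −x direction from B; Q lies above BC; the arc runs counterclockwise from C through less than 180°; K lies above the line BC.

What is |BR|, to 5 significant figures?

31.898

Checks: |QC| = 7.900 ✓; |QR| = 7.900 ✓; ∠(QR, RK) = 90.00° ✓; |RK| = 39.30 ✓; |BK| = 69.73 ✓.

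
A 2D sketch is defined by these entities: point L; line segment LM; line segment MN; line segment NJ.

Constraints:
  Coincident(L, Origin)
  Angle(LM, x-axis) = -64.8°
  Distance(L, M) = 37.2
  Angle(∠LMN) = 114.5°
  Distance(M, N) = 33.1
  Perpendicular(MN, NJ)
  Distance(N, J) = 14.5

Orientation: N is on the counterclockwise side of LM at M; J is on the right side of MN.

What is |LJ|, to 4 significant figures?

68.50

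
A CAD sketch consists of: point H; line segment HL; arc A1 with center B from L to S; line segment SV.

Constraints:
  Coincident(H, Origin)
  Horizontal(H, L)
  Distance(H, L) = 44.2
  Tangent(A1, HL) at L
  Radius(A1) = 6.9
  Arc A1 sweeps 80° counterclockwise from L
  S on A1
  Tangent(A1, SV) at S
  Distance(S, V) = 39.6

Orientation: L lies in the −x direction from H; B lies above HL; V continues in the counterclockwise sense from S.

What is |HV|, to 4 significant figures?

54.13

H is at the origin; H and L share the same y with |HL| = 44.2 and L on the −x side, so L = (-44.20, 0.000). A1 meets HL tangentially, so BL is at right angles to HL, so B = L + (0, 6.9) = (-44.20, 6.900). On A1, L sits at bearing -90° from B; an 80° counterclockwise sweep puts S at bearing -10°, so S = B + 6.9·(cos -10°, sin -10°) = (-37.40, 5.702). Since A1 is tangent to SV there, BS ⟂ SV, so SV runs along (−sin -10°, cos -10°); with |SV| = 39.6, V = (-30.53, 44.70). Then |HV| = |V − H| = 54.13.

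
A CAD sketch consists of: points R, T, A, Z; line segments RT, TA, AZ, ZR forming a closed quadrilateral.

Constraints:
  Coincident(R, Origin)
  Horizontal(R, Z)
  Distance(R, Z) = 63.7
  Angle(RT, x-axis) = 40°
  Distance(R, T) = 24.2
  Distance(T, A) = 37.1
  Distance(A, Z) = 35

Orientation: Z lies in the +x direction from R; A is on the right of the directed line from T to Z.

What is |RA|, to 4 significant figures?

38.44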